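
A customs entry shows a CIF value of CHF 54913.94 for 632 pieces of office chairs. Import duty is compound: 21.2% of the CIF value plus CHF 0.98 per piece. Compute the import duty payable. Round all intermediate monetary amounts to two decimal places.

Import duty: CHF 12261.12

Ad valorem component: 54913.94 × 21.2% = 11641.76
Specific component: 632 × 0.98 = 619.36
Import duty = 11641.76 + 619.36 = 12261.12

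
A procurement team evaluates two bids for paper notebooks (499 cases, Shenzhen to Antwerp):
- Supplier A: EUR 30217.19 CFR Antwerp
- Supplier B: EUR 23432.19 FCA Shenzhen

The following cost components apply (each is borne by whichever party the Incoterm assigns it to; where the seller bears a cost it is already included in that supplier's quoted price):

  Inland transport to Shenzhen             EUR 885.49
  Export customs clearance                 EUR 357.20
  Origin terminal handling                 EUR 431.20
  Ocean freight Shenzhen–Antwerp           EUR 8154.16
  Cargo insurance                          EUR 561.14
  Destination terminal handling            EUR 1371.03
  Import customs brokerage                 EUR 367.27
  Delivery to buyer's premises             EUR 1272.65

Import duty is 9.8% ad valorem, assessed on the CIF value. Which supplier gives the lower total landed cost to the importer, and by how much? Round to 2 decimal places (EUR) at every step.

Supplier A (CFR):
CIF value = CFR price + insurance = 30217.19 + 561.14 = 30778.33
Import duty = 30778.33 × 9.8% = 3016.28
Buyer bears (A): 561.14 + 1371.03 + 367.27 + 1272.65 = 3572.09
Landed cost (A) = invoice 30217.19 + 3572.09 + duty 3016.28 = 36805.56
Supplier B (FCA):
CIF value = FCA price + origin terminal + freight + insurance = 23432.19 + 431.20 + 8154.16 + 561.14 = 32578.69
Import duty = 32578.69 × 9.8% = 3192.71
Buyer bears (B): 431.20 + 8154.16 + 561.14 + 1371.03 + 367.27 + 1272.65 = 12157.45
Landed cost (B) = invoice 23432.19 + 12157.45 + duty 3192.71 = 38782.35
Difference = |36805.56 − 38782.35| = 1976.79

Supplier A is cheaper by EUR 1976.79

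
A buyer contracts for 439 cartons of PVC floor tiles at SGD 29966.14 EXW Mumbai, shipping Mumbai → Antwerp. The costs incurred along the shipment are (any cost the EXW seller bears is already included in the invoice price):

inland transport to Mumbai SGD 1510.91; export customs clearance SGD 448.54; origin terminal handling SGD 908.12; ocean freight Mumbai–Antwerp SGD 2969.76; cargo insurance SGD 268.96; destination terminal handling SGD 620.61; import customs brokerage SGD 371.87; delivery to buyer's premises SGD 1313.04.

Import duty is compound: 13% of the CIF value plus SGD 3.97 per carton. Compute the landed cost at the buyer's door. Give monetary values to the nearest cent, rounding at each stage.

EXW: the seller makes goods available at their premises; the buyer bears all onward costs.
CIF value = EXW price + inland to port + export clearance + origin terminal + freight + insurance = 29966.14 + 1510.91 + 448.54 + 908.12 + 2969.76 + 268.96 = 36072.43
Ad valorem component: 36072.43 × 13% = 4689.42
Specific component: 439 × 3.97 = 1742.83
Import duty = 4689.42 + 1742.83 = 6432.25
Buyer bears: inland to port 1510.91 + export clearance 448.54 + origin terminal 908.12 + freight 2969.76 + insurance 268.96 + destination terminal 620.61 + brokerage 371.87 + delivery 1313.04 + duty 6432.25 = 14844.06
Landed cost = invoice 29966.14 + 14844.06 = 44810.20

Total landed cost: SGD 44810.20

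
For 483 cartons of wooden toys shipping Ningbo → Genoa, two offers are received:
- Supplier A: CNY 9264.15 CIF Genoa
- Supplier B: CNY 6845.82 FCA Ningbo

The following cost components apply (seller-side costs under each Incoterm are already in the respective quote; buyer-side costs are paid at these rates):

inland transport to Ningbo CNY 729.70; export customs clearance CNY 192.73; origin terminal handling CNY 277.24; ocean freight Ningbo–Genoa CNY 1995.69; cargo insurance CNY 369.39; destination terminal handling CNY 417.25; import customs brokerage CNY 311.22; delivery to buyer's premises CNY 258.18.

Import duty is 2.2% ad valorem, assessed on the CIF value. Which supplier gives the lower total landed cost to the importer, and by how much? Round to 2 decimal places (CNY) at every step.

Supplier A (CIF):
The CIF price already equals the CIF value: 9264.15
Import duty = 9264.15 × 2.2% = 203.81
Buyer bears (A): 417.25 + 311.22 + 258.18 = 986.65
Landed cost (A) = invoice 9264.15 + 986.65 + duty 203.81 = 10454.61
Supplier B (FCA):
CIF value = FCA price + origin terminal + freight + insurance = 6845.82 + 277.24 + 1995.69 + 369.39 = 9488.14
Import duty = 9488.14 × 2.2% = 208.74
Buyer bears (B): 277.24 + 1995.69 + 369.39 + 417.25 + 311.22 + 258.18 = 3628.97
Landed cost (B) = invoice 6845.82 + 3628.97 + duty 208.74 = 10683.53
Difference = |10454.61 − 10683.53| = 228.92

Supplier A is cheaper by CNY 228.92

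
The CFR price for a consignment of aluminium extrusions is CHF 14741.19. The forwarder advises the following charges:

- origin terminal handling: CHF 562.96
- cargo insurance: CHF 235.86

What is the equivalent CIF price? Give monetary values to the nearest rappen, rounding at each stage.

CIF price: CHF 14977.05

Not relevant to the conversion: origin terminal — on the seller under both CFR and CIF; already in the CFR price and stays in the CIF price.
From CFR to CIF, the seller additionally bears: insurance.
CIF price = 14741.19 + 235.86 = 14977.05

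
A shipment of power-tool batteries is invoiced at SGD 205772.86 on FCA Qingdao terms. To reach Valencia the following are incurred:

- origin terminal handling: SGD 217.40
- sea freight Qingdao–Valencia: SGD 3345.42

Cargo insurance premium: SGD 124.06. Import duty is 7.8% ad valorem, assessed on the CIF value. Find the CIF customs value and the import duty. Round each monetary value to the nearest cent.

CIF value: SGD 209459.74; import duty: SGD 16337.86

CIF = FCA price + pre-shipment costs + freight + insurance
CIF = 205772.86 + 217.40 + 3345.42 + 124.06 = 209459.74
Import duty = 209459.74 × 7.8% = 16337.86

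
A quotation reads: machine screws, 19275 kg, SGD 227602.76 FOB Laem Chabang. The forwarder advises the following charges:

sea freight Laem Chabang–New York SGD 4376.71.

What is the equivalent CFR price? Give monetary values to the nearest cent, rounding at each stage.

CFR price: SGD 231979.47

From FOB to CFR, the seller additionally bears: freight.
CFR price = 227602.76 + 4376.71 = 231979.47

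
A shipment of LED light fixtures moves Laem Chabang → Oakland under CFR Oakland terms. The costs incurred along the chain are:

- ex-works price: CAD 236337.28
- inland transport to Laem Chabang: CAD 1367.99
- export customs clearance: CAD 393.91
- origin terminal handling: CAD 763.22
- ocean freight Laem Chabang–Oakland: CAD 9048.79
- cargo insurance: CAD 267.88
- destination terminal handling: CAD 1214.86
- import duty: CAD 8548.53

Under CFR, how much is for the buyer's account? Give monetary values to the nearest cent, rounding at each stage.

CFR: the seller pays costs through ocean freight to the destination port, but not insurance.
Seller's account: goods 236337.28 + inland to port 1367.99 + export clearance 393.91 + origin terminal 763.22 + freight 9048.79 = 247911.19
Buyer's account: insurance 267.88 + destination terminal 1214.86 + duty 8548.53 = 10031.27

Buyer's account: CAD 10031.27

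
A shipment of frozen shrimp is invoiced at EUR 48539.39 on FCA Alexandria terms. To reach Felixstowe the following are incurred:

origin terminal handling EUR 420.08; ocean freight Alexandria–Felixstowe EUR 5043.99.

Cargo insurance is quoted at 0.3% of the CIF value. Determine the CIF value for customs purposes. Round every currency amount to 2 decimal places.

CIF value: EUR 54165.96

Let C be the CIF value. C = FCA price + pre-shipment costs + freight + 0.3% × C
C − 0.3% × C = 48539.39 + 420.08 + 5043.99
0.997 × C = 54003.46
C = 54003.46 / 0.997 = 54165.96
Insurance premium = 0.3% × 54165.96 = 162.50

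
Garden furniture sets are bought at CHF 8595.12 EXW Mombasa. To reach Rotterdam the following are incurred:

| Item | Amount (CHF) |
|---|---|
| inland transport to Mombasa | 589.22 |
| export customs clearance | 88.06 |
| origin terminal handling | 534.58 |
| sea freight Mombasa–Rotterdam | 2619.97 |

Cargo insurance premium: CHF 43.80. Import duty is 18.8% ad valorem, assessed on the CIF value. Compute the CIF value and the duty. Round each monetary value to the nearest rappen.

CIF value: CHF 12470.75; import duty: CHF 2344.50

CIF = EXW price + pre-shipment costs + freight + insurance
CIF = 8595.12 + 589.22 + 88.06 + 534.58 + 2619.97 + 43.80 = 12470.75
Import duty = 12470.75 × 18.8% = 2344.50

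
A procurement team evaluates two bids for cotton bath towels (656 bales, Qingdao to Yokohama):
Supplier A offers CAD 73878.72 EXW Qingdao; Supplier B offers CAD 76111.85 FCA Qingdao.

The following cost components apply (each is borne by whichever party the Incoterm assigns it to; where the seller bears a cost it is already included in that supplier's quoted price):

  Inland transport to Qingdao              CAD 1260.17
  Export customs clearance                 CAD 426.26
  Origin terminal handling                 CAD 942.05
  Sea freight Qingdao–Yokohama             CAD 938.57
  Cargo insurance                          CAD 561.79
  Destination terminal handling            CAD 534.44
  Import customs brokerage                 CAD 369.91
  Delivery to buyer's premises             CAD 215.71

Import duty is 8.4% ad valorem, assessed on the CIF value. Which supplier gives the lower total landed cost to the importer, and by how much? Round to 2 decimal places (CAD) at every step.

Supplier A is cheaper by CAD 592.62

Supplier A (EXW):
CIF value = EXW price + inland to port + export clearance + origin terminal + freight + insurance = 73878.72 + 1260.17 + 426.26 + 942.05 + 938.57 + 561.79 = 78007.56
Import duty = 78007.56 × 8.4% = 6552.64
Buyer bears (A): 1260.17 + 426.26 + 942.05 + 938.57 + 561.79 + 534.44 + 369.91 + 215.71 = 5248.90
Landed cost (A) = invoice 73878.72 + 5248.90 + duty 6552.64 = 85680.26
Supplier B (FCA):
CIF value = FCA price + origin terminal + freight + insurance = 76111.85 + 942.05 + 938.57 + 561.79 = 78554.26
Import duty = 78554.26 × 8.4% = 6598.56
Buyer bears (B): 942.05 + 938.57 + 561.79 + 534.44 + 369.91 + 215.71 = 3562.47
Landed cost (B) = invoice 76111.85 + 3562.47 + duty 6598.56 = 86272.88
Difference = |85680.26 − 86272.88| = 592.62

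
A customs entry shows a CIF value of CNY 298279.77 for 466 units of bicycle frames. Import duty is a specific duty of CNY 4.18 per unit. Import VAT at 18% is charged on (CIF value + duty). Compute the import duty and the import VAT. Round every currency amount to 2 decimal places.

Import duty = 466 × 4.18 = 1947.88
VAT base = CIF + duty = 298279.77 + 1947.88 = 300227.65
Import VAT = 300227.65 × 18% = 54040.98

Import duty: CNY 1947.88; import VAT: CNY 54040.98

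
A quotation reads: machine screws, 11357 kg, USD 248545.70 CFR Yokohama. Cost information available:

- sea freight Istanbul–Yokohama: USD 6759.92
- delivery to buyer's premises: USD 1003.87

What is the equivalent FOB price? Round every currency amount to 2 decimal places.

Not relevant to the conversion: delivery — on the buyer under both terms; not part of either seller's price.
From CFR to FOB, the seller no longer bears: freight.
FOB price = 248545.70 − 6759.92 = 241785.78

FOB price: USD 241785.78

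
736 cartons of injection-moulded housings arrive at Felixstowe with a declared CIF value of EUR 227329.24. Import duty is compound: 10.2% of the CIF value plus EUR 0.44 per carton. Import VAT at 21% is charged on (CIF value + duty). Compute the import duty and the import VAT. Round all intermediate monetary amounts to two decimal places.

Ad valorem component: 227329.24 × 10.2% = 23187.58
Specific component: 736 × 0.44 = 323.84
Import duty = 23187.58 + 323.84 = 23511.42
VAT base = CIF + duty = 227329.24 + 23511.42 = 250840.66
Import VAT = 250840.66 × 21% = 52676.54

Import duty: EUR 23511.42; import VAT: EUR 52676.54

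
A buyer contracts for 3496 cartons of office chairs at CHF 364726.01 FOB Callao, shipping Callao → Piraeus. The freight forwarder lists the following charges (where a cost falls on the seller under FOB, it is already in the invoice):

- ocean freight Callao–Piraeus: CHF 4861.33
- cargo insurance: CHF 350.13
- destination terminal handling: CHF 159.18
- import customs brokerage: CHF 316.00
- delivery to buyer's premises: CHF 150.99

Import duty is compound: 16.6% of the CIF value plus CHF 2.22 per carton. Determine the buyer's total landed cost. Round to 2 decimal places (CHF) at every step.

FOB: the seller bears costs until goods are on board at the origin port; the buyer bears freight, insurance and all costs thereafter.
CIF value = FOB price + freight + insurance = 364726.01 + 4861.33 + 350.13 = 369937.47
Ad valorem component: 369937.47 × 16.6% = 61409.62
Specific component: 3496 × 2.22 = 7761.12
Import duty = 61409.62 + 7761.12 = 69170.74
Buyer bears: freight 4861.33 + insurance 350.13 + destination terminal 159.18 + brokerage 316.00 + delivery 150.99 + duty 69170.74 = 75008.37
Landed cost = invoice 364726.01 + 75008.37 = 439734.38

Total landed cost: CHF 439734.38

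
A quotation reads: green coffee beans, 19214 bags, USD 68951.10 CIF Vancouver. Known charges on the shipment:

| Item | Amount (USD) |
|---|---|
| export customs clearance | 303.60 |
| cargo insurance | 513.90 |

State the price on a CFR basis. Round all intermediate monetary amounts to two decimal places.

CFR price: USD 68437.20

Not relevant to the conversion: export clearance — on the seller under both CIF and CFR; already in the CIF price and stays in the CFR price.
From CIF to CFR, the seller no longer bears: insurance.
CFR price = 68951.10 − 513.90 = 68437.20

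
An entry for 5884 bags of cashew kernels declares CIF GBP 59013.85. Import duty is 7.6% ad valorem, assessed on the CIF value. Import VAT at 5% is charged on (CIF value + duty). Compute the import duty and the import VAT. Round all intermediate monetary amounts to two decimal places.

Import duty: GBP 4485.05; import VAT: GBP 3174.95

Import duty = 59013.85 × 7.6% = 4485.05
VAT base = CIF + duty = 59013.85 + 4485.05 = 63498.90
Import VAT = 63498.90 × 5% = 3174.95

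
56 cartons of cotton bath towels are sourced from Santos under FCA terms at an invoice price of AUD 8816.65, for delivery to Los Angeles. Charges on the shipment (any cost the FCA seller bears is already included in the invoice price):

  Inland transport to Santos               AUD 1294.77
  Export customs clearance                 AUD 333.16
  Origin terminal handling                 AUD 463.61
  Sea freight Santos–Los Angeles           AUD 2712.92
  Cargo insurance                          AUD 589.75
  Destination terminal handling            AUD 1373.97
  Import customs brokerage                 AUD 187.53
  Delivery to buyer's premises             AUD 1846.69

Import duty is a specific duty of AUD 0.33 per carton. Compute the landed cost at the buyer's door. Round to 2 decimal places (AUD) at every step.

Total landed cost: AUD 16009.60

FCA: the seller delivers export-cleared goods to the carrier; the buyer bears costs from that point.
Already in the invoice (seller's account under FCA): inland to port, export clearance — exclude.
CIF value = FCA price + origin terminal + freight + insurance = 8816.65 + 463.61 + 2712.92 + 589.75 = 12582.93
Import duty = 56 × 0.33 = 18.48
Buyer bears: origin terminal 463.61 + freight 2712.92 + insurance 589.75 + destination terminal 1373.97 + brokerage 187.53 + delivery 1846.69 + duty 18.48 = 7192.95
Landed cost = invoice 8816.65 + 7192.95 = 16009.60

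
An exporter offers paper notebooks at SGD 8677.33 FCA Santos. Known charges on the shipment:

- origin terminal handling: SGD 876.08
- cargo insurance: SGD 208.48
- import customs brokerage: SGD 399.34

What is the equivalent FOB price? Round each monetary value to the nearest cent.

Not relevant to the conversion: insurance, brokerage — on the buyer under both terms; not part of either seller's price.
From FCA to FOB, the seller additionally bears: origin terminal.
FOB price = 8677.33 + 876.08 = 9553.41

FOB price: SGD 9553.41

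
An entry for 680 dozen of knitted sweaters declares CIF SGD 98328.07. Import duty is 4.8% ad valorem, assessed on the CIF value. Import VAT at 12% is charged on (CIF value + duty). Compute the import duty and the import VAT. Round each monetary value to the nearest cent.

Import duty: SGD 4719.75; import VAT: SGD 12365.74

Import duty = 98328.07 × 4.8% = 4719.75
VAT base = CIF + duty = 98328.07 + 4719.75 = 103047.82
Import VAT = 103047.82 × 12% = 12365.74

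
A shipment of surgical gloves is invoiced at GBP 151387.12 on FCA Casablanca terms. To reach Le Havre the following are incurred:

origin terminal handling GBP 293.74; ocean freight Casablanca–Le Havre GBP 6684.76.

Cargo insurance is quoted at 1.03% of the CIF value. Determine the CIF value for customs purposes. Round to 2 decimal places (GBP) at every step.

Let C be the CIF value. C = FCA price + pre-shipment costs + freight + 1.03% × C
C − 1.03% × C = 151387.12 + 293.74 + 6684.76
0.9897 × C = 158365.62
C = 158365.62 / 0.9897 = 160013.76
Insurance premium = 1.03% × 160013.76 = 1648.14

CIF value: GBP 160013.76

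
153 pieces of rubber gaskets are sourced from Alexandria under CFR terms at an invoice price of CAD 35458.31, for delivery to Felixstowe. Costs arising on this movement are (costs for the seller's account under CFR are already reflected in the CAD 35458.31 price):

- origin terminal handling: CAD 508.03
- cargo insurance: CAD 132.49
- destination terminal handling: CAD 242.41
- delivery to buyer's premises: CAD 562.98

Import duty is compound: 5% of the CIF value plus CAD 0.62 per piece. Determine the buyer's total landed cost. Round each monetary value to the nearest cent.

Total landed cost: CAD 38270.59

CFR: the seller pays costs through ocean freight to the destination port, but not insurance.
Already in the invoice (seller's account under CFR): origin terminal — exclude.
CIF value = CFR price + insurance = 35458.31 + 132.49 = 35590.80
Ad valorem component: 35590.80 × 5% = 1779.54
Specific component: 153 × 0.62 = 94.86
Import duty = 1779.54 + 94.86 = 1874.40
Buyer bears: insurance 132.49 + destination terminal 242.41 + delivery 562.98 + duty 1874.40 = 2812.28
Landed cost = invoice 35458.31 + 2812.28 = 38270.59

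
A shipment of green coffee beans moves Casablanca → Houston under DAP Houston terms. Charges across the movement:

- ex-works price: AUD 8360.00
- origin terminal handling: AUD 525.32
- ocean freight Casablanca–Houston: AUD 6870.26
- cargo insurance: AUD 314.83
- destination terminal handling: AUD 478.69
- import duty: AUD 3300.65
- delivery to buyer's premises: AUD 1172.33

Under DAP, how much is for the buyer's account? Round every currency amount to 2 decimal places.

DAP: the seller bears all costs to the named destination except import duty and clearance.
Seller's account: goods 8360.00 + origin terminal 525.32 + freight 6870.26 + insurance 314.83 + destination terminal 478.69 + delivery 1172.33 = 17721.43
Buyer's account: duty 3300.65 = 3300.65

Buyer's account: AUD 3300.65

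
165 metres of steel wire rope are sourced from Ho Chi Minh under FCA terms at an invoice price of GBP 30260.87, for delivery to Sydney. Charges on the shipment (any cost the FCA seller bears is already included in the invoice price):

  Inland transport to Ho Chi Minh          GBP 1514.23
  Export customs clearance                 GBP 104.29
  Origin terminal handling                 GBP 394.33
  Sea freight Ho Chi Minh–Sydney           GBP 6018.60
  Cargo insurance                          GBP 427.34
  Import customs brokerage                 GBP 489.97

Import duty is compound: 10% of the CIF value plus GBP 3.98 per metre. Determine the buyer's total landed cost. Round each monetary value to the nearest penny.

FCA: the seller delivers export-cleared goods to the carrier; the buyer bears costs from that point.
Already in the invoice (seller's account under FCA): inland to port, export clearance — exclude.
CIF value = FCA price + origin terminal + freight + insurance = 30260.87 + 394.33 + 6018.60 + 427.34 = 37101.14
Ad valorem component: 37101.14 × 10% = 3710.11
Specific component: 165 × 3.98 = 656.70
Import duty = 3710.11 + 656.70 = 4366.81
Buyer bears: origin terminal 394.33 + freight 6018.60 + insurance 427.34 + brokerage 489.97 + duty 4366.81 = 11697.05
Landed cost = invoice 30260.87 + 11697.05 = 41957.92

Total landed cost: GBP 41957.92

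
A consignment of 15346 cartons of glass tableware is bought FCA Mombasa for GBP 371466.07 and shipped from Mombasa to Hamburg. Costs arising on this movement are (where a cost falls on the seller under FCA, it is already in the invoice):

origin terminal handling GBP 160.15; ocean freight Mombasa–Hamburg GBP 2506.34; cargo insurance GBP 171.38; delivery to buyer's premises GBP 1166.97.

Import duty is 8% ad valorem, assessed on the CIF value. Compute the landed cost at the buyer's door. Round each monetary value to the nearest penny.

FCA: the seller delivers export-cleared goods to the carrier; the buyer bears costs from that point.
CIF value = FCA price + origin terminal + freight + insurance = 371466.07 + 160.15 + 2506.34 + 171.38 = 374303.94
Import duty = 374303.94 × 8% = 29944.32
Buyer bears: origin terminal 160.15 + freight 2506.34 + insurance 171.38 + delivery 1166.97 + duty 29944.32 = 33949.16
Landed cost = invoice 371466.07 + 33949.16 = 405415.23

Total landed cost: GBP 405415.23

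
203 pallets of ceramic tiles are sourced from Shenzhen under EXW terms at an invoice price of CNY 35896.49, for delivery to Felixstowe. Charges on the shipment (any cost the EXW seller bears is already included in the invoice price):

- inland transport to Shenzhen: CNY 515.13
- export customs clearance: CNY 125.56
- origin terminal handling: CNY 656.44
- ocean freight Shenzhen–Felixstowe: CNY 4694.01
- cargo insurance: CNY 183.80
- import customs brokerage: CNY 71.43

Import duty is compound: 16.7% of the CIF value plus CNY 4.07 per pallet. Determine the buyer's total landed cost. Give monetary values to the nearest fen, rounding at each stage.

Total landed cost: CNY 49995.00

EXW: the seller makes goods available at their premises; the buyer bears all onward costs.
CIF value = EXW price + inland to port + export clearance + origin terminal + freight + insurance = 35896.49 + 515.13 + 125.56 + 656.44 + 4694.01 + 183.80 = 42071.43
Ad valorem component: 42071.43 × 16.7% = 7025.93
Specific component: 203 × 4.07 = 826.21
Import duty = 7025.93 + 826.21 = 7852.14
Buyer bears: inland to port 515.13 + export clearance 125.56 + origin terminal 656.44 + freight 4694.01 + insurance 183.80 + brokerage 71.43 + duty 7852.14 = 14098.51
Landed cost = invoice 35896.49 + 14098.51 = 49995.00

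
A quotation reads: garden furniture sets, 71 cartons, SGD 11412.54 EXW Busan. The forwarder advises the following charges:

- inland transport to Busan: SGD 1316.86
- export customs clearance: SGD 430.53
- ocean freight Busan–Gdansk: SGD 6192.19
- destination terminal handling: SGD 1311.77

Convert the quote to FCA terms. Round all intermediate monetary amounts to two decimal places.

FCA price: SGD 13159.93

Not relevant to the conversion: freight, destination terminal — on the buyer under both terms; not part of either seller's price.
From EXW to FCA, the seller additionally bears: inland to port, export clearance.
FCA price = 11412.54 + 1316.86 + 430.53 = 13159.93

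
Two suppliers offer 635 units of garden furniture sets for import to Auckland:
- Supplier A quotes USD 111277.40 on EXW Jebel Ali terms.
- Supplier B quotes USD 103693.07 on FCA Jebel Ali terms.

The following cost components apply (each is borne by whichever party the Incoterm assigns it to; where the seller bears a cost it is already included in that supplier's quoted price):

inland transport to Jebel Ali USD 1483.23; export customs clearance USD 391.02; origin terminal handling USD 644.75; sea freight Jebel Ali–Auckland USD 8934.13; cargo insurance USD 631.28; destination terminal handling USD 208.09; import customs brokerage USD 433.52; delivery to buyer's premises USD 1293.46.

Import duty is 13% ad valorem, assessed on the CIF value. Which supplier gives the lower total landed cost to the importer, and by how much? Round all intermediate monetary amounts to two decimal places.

Supplier B is cheaper by USD 10688.20

Supplier A (EXW):
CIF value = EXW price + inland to port + export clearance + origin terminal + freight + insurance = 111277.40 + 1483.23 + 391.02 + 644.75 + 8934.13 + 631.28 = 123361.81
Import duty = 123361.81 × 13% = 16037.04
Buyer bears (A): 1483.23 + 391.02 + 644.75 + 8934.13 + 631.28 + 208.09 + 433.52 + 1293.46 = 14019.48
Landed cost (A) = invoice 111277.40 + 14019.48 + duty 16037.04 = 141333.92
Supplier B (FCA):
CIF value = FCA price + origin terminal + freight + insurance = 103693.07 + 644.75 + 8934.13 + 631.28 = 113903.23
Import duty = 113903.23 × 13% = 14807.42
Buyer bears (B): 644.75 + 8934.13 + 631.28 + 208.09 + 433.52 + 1293.46 = 12145.23
Landed cost (B) = invoice 103693.07 + 12145.23 + duty 14807.42 = 130645.72
Difference = |141333.92 − 130645.72| = 10688.20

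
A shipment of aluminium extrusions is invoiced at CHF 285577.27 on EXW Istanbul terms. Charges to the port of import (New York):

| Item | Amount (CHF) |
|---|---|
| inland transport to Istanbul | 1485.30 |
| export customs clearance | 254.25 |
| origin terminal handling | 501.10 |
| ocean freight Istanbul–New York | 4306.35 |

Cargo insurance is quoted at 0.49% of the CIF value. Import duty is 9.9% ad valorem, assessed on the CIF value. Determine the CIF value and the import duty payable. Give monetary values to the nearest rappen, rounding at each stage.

Let C be the CIF value. C = EXW price + pre-shipment costs + freight + 0.49% × C
C − 0.49% × C = 285577.27 + 1485.30 + 254.25 + 501.10 + 4306.35
0.9951 × C = 292124.27
C = 292124.27 / 0.9951 = 293562.73
Insurance premium = 0.49% × 293562.73 = 1438.46
Import duty = 293562.73 × 9.9% = 29062.71

CIF value: CHF 293562.73; import duty: CHF 29062.71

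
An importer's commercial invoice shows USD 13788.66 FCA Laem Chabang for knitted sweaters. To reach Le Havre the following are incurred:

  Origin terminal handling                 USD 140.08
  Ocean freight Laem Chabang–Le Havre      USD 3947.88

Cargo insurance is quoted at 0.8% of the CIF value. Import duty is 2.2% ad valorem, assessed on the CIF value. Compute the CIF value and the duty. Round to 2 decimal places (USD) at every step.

CIF value: USD 18020.79; import duty: USD 396.46

Let C be the CIF value. C = FCA price + pre-shipment costs + freight + 0.8% × C
C − 0.8% × C = 13788.66 + 140.08 + 3947.88
0.992 × C = 17876.62
C = 17876.62 / 0.992 = 18020.79
Insurance premium = 0.8% × 18020.79 = 144.17
Import duty = 18020.79 × 2.2% = 396.46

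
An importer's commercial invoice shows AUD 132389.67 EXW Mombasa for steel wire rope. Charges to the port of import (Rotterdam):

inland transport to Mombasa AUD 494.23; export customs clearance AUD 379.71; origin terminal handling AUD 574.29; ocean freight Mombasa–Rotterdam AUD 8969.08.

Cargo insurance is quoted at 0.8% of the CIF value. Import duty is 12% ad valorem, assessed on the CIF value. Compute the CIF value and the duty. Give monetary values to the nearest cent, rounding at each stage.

CIF value: AUD 143958.65; import duty: AUD 17275.04

Let C be the CIF value. C = EXW price + pre-shipment costs + freight + 0.8% × C
C − 0.8% × C = 132389.67 + 494.23 + 379.71 + 574.29 + 8969.08
0.992 × C = 142806.98
C = 142806.98 / 0.992 = 143958.65
Insurance premium = 0.8% × 143958.65 = 1151.67
Import duty = 143958.65 × 12% = 17275.04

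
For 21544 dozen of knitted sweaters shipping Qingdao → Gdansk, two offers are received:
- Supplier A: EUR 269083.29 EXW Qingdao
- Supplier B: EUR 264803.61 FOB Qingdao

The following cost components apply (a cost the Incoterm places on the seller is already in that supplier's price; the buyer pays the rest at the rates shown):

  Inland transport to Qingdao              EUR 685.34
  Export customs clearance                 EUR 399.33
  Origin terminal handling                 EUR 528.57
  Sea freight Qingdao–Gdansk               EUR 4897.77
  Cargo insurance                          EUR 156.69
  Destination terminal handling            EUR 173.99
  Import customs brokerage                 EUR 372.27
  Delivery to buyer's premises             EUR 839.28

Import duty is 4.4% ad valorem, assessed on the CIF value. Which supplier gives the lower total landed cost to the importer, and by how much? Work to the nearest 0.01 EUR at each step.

Supplier B is cheaper by EUR 6152.20

Supplier A (EXW):
CIF value = EXW price + inland to port + export clearance + origin terminal + freight + insurance = 269083.29 + 685.34 + 399.33 + 528.57 + 4897.77 + 156.69 = 275750.99
Import duty = 275750.99 × 4.4% = 12133.04
Buyer bears (A): 685.34 + 399.33 + 528.57 + 4897.77 + 156.69 + 173.99 + 372.27 + 839.28 = 8053.24
Landed cost (A) = invoice 269083.29 + 8053.24 + duty 12133.04 = 289269.57
Supplier B (FOB):
CIF value = FOB price + freight + insurance = 264803.61 + 4897.77 + 156.69 = 269858.07
Import duty = 269858.07 × 4.4% = 11873.76
Buyer bears (B): 4897.77 + 156.69 + 173.99 + 372.27 + 839.28 = 6440.00
Landed cost (B) = invoice 264803.61 + 6440.00 + duty 11873.76 = 283117.37
Difference = |289269.57 − 283117.37| = 6152.20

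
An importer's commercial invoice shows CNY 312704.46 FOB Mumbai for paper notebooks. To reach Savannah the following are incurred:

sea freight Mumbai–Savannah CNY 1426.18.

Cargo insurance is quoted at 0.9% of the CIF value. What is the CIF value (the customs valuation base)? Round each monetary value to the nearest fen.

CIF value: CNY 316983.49

Let C be the CIF value. C = FOB price + freight + 0.9% × C
C − 0.9% × C = 312704.46 + 1426.18
0.991 × C = 314130.64
C = 314130.64 / 0.991 = 316983.49
Insurance premium = 0.9% × 316983.49 = 2852.85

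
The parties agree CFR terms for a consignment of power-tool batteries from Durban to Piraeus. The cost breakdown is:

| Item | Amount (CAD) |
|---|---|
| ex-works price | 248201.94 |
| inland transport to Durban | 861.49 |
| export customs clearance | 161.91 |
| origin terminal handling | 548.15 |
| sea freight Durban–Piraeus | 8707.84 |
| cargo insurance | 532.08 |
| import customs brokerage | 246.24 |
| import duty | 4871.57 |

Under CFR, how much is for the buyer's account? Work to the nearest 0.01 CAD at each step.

Buyer's account: CAD 5649.89

CFR: the seller pays costs through ocean freight to the destination port, but not insurance.
Seller's account: goods 248201.94 + inland to port 861.49 + export clearance 161.91 + origin terminal 548.15 + freight 8707.84 = 258481.33
Buyer's account: insurance 532.08 + brokerage 246.24 + duty 4871.57 = 5649.89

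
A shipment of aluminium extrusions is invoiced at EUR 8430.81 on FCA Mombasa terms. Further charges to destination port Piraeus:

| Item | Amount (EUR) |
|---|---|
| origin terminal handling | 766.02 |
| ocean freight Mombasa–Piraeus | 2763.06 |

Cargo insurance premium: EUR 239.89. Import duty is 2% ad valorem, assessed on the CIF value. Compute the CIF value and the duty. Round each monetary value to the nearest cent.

CIF = FCA price + pre-shipment costs + freight + insurance
CIF = 8430.81 + 766.02 + 2763.06 + 239.89 = 12199.78
Import duty = 12199.78 × 2% = 244.00

CIF value: EUR 12199.78; import duty: EUR 244.00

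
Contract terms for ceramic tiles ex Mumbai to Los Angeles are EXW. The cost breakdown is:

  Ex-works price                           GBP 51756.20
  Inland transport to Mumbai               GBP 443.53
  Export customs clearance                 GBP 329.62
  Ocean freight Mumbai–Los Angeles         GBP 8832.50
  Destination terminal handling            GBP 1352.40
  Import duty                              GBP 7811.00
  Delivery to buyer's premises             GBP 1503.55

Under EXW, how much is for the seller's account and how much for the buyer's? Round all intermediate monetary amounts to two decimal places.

Seller: GBP 51756.20; buyer: GBP 20272.60

EXW: the seller makes goods available at their premises; the buyer bears all onward costs.
Seller's account: goods 51756.20 = 51756.20
Buyer's account: inland to port 443.53 + export clearance 329.62 + freight 8832.50 + destination terminal 1352.40 + duty 7811.00 + delivery 1503.55 = 20272.60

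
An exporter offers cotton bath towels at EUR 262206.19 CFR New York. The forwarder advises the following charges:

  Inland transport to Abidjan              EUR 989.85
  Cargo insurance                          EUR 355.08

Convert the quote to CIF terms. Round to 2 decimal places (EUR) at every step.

CIF price: EUR 262561.27

Not relevant to the conversion: inland to port — on the seller under both CFR and CIF; already in the CFR price and stays in the CIF price.
From CFR to CIF, the seller additionally bears: insurance.
CIF price = 262206.19 + 355.08 = 262561.27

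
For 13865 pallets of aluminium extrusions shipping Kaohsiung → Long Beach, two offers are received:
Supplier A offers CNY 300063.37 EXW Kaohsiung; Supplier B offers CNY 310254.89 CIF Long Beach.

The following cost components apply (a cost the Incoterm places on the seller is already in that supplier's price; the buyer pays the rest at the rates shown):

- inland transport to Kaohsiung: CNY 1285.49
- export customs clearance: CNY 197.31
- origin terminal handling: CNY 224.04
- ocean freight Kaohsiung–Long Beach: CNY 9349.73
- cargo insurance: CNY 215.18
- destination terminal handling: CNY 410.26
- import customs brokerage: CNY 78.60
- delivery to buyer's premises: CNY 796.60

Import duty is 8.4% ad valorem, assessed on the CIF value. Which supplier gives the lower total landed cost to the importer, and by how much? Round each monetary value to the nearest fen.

Supplier B is cheaper by CNY 1170.97

Supplier A (EXW):
CIF value = EXW price + inland to port + export clearance + origin terminal + freight + insurance = 300063.37 + 1285.49 + 197.31 + 224.04 + 9349.73 + 215.18 = 311335.12
Import duty = 311335.12 × 8.4% = 26152.15
Buyer bears (A): 1285.49 + 197.31 + 224.04 + 9349.73 + 215.18 + 410.26 + 78.60 + 796.60 = 12557.21
Landed cost (A) = invoice 300063.37 + 12557.21 + duty 26152.15 = 338772.73
Supplier B (CIF):
The CIF price already equals the CIF value: 310254.89
Import duty = 310254.89 × 8.4% = 26061.41
Buyer bears (B): 410.26 + 78.60 + 796.60 = 1285.46
Landed cost (B) = invoice 310254.89 + 1285.46 + duty 26061.41 = 337601.76
Difference = |338772.73 − 337601.76| = 1170.97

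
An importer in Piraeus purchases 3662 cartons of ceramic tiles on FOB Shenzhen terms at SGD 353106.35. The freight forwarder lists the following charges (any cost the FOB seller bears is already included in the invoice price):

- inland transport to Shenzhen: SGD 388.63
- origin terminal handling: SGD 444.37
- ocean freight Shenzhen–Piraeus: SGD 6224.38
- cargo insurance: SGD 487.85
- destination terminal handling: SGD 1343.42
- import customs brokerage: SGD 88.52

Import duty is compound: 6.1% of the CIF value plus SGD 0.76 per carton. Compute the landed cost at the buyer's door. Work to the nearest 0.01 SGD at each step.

Total landed cost: SGD 385982.57

FOB: the seller bears costs until goods are on board at the origin port; the buyer bears freight, insurance and all costs thereafter.
Already in the invoice (seller's account under FOB): inland to port, origin terminal — exclude.
CIF value = FOB price + freight + insurance = 353106.35 + 6224.38 + 487.85 = 359818.58
Ad valorem component: 359818.58 × 6.1% = 21948.93
Specific component: 3662 × 0.76 = 2783.12
Import duty = 21948.93 + 2783.12 = 24732.05
Buyer bears: freight 6224.38 + insurance 487.85 + destination terminal 1343.42 + brokerage 88.52 + duty 24732.05 = 32876.22
Landed cost = invoice 353106.35 + 32876.22 = 385982.57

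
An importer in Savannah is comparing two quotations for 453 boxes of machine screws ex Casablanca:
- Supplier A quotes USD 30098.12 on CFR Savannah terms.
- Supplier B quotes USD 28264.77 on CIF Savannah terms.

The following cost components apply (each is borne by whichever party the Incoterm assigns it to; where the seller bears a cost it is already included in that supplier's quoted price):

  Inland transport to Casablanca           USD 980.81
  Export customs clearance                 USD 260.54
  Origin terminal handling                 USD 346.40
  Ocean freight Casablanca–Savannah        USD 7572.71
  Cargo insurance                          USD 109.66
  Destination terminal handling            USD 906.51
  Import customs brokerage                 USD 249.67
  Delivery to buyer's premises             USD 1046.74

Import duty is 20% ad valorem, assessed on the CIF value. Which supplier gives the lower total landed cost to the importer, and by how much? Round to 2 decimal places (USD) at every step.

Supplier A (CFR):
CIF value = CFR price + insurance = 30098.12 + 109.66 = 30207.78
Import duty = 30207.78 × 20% = 6041.56
Buyer bears (A): 109.66 + 906.51 + 249.67 + 1046.74 = 2312.58
Landed cost (A) = invoice 30098.12 + 2312.58 + duty 6041.56 = 38452.26
Supplier B (CIF):
The CIF price already equals the CIF value: 28264.77
Import duty = 28264.77 × 20% = 5652.95
Buyer bears (B): 906.51 + 249.67 + 1046.74 = 2202.92
Landed cost (B) = invoice 28264.77 + 2202.92 + duty 5652.95 = 36120.64
Difference = |38452.26 − 36120.64| = 2331.62

Supplier B is cheaper by USD 2331.62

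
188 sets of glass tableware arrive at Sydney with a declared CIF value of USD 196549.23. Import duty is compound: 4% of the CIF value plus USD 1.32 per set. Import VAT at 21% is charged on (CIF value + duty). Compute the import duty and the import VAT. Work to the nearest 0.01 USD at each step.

Ad valorem component: 196549.23 × 4% = 7861.97
Specific component: 188 × 1.32 = 248.16
Import duty = 7861.97 + 248.16 = 8110.13
VAT base = CIF + duty = 196549.23 + 8110.13 = 204659.36
Import VAT = 204659.36 × 21% = 42978.47

Import duty: USD 8110.13; import VAT: USD 42978.47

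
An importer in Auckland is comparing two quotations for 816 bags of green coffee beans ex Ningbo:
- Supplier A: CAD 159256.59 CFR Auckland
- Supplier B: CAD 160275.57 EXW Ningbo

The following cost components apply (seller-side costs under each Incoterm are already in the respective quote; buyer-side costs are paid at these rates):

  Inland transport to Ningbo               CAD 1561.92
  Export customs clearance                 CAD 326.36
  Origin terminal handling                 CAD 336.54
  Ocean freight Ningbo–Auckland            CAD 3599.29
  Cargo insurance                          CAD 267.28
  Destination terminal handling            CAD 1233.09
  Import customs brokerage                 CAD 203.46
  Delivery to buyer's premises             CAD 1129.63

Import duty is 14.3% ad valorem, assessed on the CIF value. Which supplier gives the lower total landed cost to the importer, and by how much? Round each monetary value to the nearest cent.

Supplier A (CFR):
CIF value = CFR price + insurance = 159256.59 + 267.28 = 159523.87
Import duty = 159523.87 × 14.3% = 22811.91
Buyer bears (A): 267.28 + 1233.09 + 203.46 + 1129.63 = 2833.46
Landed cost (A) = invoice 159256.59 + 2833.46 + duty 22811.91 = 184901.96
Supplier B (EXW):
CIF value = EXW price + inland to port + export clearance + origin terminal + freight + insurance = 160275.57 + 1561.92 + 326.36 + 336.54 + 3599.29 + 267.28 = 166366.96
Import duty = 166366.96 × 14.3% = 23790.48
Buyer bears (B): 1561.92 + 326.36 + 336.54 + 3599.29 + 267.28 + 1233.09 + 203.46 + 1129.63 = 8657.57
Landed cost (B) = invoice 160275.57 + 8657.57 + duty 23790.48 = 192723.62
Difference = |184901.96 − 192723.62| = 7821.66

Supplier A is cheaper by CAD 7821.66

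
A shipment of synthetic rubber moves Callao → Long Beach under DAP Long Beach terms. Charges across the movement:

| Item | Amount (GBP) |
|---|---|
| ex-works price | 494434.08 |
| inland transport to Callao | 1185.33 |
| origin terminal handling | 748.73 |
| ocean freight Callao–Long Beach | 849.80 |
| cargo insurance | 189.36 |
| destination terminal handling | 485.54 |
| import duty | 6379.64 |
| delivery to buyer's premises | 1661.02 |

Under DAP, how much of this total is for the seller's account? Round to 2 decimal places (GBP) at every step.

DAP: the seller bears all costs to the named destination except import duty and clearance.
Seller's account: goods 494434.08 + inland to port 1185.33 + origin terminal 748.73 + freight 849.80 + insurance 189.36 + destination terminal 485.54 + delivery 1661.02 = 499553.86
Buyer's account: duty 6379.64 = 6379.64

Seller's account: GBP 499553.86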